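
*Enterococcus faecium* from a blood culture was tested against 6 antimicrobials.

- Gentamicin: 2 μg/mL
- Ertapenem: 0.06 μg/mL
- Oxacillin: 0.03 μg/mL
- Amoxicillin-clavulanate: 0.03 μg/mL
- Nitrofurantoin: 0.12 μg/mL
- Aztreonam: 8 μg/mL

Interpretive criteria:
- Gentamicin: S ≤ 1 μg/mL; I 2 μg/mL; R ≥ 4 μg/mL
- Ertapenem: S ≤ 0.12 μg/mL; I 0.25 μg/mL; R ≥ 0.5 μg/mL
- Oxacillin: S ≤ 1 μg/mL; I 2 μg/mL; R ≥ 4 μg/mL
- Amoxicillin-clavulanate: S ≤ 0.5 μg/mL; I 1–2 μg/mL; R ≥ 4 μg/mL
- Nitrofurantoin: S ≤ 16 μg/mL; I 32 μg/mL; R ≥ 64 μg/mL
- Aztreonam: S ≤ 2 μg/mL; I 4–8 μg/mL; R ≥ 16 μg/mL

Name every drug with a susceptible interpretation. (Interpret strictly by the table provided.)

ertapenem, oxacillin, amoxicillin-clavulanate, nitrofurantoin

Gentamicin: 2 μg/mL is = 2 μg/mL → I
Ertapenem: 0.06 μg/mL is ≤ 0.12 μg/mL — Susceptible
Oxacillin: 0.03 μg/mL is ≤ 1 μg/mL → susceptible
Amoxicillin-clavulanate (0.03 μg/mL) ≤ 0.5 μg/mL → Susceptible
Nitrofurantoin 0.12 μg/mL: ≤ 16 μg/mL ⇒ S
Aztreonam 8 μg/mL: in 4–8 μg/mL — I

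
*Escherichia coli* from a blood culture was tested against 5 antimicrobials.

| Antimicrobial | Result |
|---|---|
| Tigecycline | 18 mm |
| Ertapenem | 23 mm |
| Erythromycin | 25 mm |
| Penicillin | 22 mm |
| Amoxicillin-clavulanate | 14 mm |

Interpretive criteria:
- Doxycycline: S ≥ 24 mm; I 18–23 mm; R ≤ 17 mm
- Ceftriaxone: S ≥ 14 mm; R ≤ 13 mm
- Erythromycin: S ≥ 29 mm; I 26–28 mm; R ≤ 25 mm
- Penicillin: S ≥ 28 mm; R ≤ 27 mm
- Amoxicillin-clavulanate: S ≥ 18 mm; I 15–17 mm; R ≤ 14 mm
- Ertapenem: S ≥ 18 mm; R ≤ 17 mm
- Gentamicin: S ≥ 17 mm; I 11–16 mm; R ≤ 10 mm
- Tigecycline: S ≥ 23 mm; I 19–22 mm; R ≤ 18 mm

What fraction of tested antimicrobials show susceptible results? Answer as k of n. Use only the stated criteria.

1 of 5

Tigecycline: 18 mm is ≤ 18 mm ⇒ resistant
Ertapenem 23 mm: ≥ 18 mm ⇒ Susceptible
Erythromycin (25 mm) ≤ 25 mm ⇒ R
Penicillin (22 mm) ≤ 27 mm — Resistant
Amoxicillin-clavulanate (14 mm) ≤ 14 mm → R
Susceptible: 1/5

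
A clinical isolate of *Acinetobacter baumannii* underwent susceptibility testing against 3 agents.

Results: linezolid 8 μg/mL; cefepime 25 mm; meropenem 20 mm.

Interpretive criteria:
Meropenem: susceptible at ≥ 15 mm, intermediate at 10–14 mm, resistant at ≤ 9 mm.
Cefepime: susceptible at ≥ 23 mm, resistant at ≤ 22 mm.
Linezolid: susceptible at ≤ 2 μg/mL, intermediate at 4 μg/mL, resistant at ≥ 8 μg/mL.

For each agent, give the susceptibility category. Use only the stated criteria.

R, S, S

Linezolid (8 μg/mL) ≥ 8 μg/mL ⇒ Resistant
Cefepime: 25 mm is ≥ 23 mm — susceptible
Meropenem (20 mm) ≥ 15 mm ⇒ S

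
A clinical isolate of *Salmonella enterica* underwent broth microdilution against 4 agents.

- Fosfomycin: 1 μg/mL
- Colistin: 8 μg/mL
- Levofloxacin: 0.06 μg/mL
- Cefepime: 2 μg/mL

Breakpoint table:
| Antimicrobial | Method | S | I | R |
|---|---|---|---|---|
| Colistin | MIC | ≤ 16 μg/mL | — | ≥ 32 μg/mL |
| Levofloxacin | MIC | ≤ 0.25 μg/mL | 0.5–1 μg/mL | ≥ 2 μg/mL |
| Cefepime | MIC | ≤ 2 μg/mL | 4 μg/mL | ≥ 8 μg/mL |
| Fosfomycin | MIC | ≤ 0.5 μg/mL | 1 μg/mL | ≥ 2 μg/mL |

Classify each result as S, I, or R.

Fosfomycin: 1 μg/mL is = 1 μg/mL → Intermediate
Colistin 8 μg/mL: ≤ 16 μg/mL — S
Levofloxacin: 0.06 μg/mL is ≤ 0.25 μg/mL — susceptible
Cefepime (2 μg/mL) ≤ 2 μg/mL ⇒ susceptible

I, S, S, S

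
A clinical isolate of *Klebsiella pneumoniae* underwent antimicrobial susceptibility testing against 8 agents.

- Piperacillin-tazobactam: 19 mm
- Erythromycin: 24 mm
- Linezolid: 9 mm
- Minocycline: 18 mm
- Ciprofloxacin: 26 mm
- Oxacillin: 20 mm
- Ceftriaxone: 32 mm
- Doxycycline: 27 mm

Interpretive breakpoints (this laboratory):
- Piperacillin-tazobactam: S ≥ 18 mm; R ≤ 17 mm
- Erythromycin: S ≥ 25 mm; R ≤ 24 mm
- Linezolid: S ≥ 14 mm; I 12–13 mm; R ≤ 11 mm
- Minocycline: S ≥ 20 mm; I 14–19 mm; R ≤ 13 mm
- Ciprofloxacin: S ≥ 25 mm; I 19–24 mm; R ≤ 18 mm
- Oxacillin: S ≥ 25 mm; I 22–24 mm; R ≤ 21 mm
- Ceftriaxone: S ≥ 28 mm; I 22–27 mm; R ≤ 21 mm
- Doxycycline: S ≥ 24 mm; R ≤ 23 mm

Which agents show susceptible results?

piperacillin-tazobactam, ciprofloxacin, ceftriaxone, doxycycline

Piperacillin-tazobactam: 19 mm is ≥ 18 mm ⇒ Susceptible
Erythromycin: 24 mm is ≤ 24 mm → Resistant
Linezolid: 9 mm is ≤ 11 mm — R
Minocycline 18 mm: in 14–19 mm ⇒ intermediate
Ciprofloxacin (26 mm) ≥ 25 mm ⇒ S
Oxacillin: 20 mm is ≤ 21 mm ⇒ Resistant
Ceftriaxone 32 mm: ≥ 28 mm — susceptible
Doxycycline 27 mm: ≥ 24 mm — S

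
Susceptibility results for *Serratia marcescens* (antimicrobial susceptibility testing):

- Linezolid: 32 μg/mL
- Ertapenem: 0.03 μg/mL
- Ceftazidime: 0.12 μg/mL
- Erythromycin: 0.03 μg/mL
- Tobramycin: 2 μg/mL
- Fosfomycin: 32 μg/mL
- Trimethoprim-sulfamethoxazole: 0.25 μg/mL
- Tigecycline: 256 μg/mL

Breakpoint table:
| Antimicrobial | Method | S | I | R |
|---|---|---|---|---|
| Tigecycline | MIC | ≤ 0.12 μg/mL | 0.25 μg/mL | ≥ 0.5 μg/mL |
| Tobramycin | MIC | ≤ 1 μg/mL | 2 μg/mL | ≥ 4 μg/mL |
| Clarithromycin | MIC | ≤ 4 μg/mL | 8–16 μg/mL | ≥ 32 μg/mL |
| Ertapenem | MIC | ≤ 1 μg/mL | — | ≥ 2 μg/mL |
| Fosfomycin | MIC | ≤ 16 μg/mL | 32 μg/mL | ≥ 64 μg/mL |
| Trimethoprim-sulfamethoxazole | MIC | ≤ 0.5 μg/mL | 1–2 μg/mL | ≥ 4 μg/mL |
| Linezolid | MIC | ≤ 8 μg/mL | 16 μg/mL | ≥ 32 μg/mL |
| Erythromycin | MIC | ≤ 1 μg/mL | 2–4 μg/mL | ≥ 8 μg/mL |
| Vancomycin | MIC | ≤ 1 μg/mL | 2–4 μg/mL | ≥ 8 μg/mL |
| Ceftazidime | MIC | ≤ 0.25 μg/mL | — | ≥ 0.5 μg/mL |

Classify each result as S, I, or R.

R, S, S, S, I, I, S, R

Linezolid: 32 μg/mL is ≥ 32 μg/mL → resistant
Ertapenem: 0.03 μg/mL is ≤ 1 μg/mL → Susceptible
Ceftazidime 0.12 μg/mL: ≤ 0.25 μg/mL → Susceptible
Erythromycin 0.03 μg/mL: ≤ 1 μg/mL — susceptible
Tobramycin (2 μg/mL) = 2 μg/mL → Intermediate
Fosfomycin 32 μg/mL: = 32 μg/mL — intermediate
Trimethoprim-sulfamethoxazole 0.25 μg/mL: ≤ 0.5 μg/mL ⇒ S
Tigecycline: 256 μg/mL is ≥ 0.5 μg/mL — R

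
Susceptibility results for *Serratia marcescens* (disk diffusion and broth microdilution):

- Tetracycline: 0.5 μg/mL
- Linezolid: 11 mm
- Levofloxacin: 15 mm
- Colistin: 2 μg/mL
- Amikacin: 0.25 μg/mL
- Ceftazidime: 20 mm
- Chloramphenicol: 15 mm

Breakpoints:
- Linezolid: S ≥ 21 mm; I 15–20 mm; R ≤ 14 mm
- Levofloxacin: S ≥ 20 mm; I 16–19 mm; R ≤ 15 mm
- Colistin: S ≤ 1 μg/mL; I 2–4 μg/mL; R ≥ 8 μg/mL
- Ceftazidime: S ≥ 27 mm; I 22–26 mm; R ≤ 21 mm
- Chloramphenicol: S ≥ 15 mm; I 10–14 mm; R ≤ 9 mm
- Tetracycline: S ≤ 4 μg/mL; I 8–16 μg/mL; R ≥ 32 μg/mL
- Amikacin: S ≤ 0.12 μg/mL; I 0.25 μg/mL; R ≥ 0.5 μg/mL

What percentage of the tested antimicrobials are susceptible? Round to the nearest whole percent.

29%

Tetracycline (0.5 μg/mL) ≤ 4 μg/mL → S
Linezolid (11 mm) ≤ 14 mm → R
Levofloxacin 15 mm: ≤ 15 mm — Resistant
Colistin (2 μg/mL) in 2–4 μg/mL ⇒ I
Amikacin: 0.25 μg/mL is = 0.25 μg/mL ⇒ I
Ceftazidime: 20 mm is ≤ 21 mm — R
Chloramphenicol 15 mm: ≥ 15 mm — susceptible
Susceptible: 2/7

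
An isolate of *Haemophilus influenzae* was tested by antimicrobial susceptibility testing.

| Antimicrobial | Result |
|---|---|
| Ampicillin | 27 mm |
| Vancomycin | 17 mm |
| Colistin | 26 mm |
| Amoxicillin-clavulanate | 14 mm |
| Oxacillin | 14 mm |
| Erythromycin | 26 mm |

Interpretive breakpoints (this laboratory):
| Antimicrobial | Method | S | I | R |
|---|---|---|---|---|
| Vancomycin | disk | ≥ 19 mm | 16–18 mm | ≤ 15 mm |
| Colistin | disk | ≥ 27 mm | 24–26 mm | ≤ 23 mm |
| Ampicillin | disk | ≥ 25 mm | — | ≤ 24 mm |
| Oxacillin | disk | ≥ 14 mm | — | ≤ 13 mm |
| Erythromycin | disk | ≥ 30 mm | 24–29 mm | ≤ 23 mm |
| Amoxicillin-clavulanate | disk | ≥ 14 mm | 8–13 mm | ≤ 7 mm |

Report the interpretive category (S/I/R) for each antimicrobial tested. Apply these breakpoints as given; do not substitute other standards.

S, I, I, S, S, I

Ampicillin (27 mm) ≥ 25 mm ⇒ susceptible
Vancomycin (17 mm) in 16–18 mm ⇒ I
Colistin 26 mm: in 24–26 mm ⇒ Intermediate
Amoxicillin-clavulanate (14 mm) ≥ 14 mm — S
Oxacillin (14 mm) ≥ 14 mm ⇒ susceptible
Erythromycin 26 mm: in 24–29 mm → I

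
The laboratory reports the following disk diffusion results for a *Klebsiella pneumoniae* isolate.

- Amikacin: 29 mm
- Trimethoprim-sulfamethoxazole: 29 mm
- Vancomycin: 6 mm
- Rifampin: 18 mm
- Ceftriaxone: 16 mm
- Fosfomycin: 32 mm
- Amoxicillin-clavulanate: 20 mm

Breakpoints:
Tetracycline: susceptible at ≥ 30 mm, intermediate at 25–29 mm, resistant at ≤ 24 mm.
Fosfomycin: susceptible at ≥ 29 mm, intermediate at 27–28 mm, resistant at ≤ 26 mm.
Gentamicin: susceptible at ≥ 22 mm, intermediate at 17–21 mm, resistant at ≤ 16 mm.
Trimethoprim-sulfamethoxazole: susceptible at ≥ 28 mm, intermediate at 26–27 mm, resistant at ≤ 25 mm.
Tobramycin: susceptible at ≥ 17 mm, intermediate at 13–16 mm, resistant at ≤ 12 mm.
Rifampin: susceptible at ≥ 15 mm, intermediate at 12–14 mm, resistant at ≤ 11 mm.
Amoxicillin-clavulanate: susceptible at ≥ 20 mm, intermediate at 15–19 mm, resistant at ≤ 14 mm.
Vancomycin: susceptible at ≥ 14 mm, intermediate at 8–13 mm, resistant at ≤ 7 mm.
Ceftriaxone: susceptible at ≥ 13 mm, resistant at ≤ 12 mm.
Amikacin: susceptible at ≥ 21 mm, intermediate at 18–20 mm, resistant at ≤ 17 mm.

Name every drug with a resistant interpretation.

Amikacin: 29 mm is ≥ 21 mm ⇒ S
Trimethoprim-sulfamethoxazole 29 mm: ≥ 28 mm — S
Vancomycin: 6 mm is ≤ 7 mm — R
Rifampin 18 mm: ≥ 15 mm → S
Ceftriaxone 16 mm: ≥ 13 mm ⇒ Susceptible
Fosfomycin: 32 mm is ≥ 29 mm — susceptible
Amoxicillin-clavulanate (20 mm) ≥ 20 mm — Susceptible

vancomycin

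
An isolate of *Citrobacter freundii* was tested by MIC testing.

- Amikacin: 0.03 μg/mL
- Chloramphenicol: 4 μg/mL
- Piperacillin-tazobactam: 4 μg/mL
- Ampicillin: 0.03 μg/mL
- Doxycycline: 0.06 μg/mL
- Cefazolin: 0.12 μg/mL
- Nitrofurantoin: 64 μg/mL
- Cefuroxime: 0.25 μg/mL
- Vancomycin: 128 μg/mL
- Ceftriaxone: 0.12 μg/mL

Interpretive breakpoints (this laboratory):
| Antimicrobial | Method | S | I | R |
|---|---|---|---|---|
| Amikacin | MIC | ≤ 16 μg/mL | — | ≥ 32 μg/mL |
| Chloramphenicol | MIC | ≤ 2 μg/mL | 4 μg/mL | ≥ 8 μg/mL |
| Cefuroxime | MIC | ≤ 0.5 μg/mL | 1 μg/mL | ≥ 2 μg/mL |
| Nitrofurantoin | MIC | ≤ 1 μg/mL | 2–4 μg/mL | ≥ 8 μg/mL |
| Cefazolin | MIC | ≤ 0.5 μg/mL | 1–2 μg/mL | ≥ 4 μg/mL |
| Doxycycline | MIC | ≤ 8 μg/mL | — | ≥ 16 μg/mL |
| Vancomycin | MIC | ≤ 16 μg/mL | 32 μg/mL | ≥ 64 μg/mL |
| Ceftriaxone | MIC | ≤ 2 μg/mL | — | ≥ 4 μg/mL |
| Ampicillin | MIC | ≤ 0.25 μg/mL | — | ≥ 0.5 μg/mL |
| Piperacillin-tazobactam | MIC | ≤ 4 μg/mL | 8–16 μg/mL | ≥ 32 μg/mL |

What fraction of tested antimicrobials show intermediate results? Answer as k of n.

Amikacin: 0.03 μg/mL is ≤ 16 μg/mL → Susceptible
Chloramphenicol (4 μg/mL) = 4 μg/mL ⇒ Intermediate
Piperacillin-tazobactam (4 μg/mL) ≤ 4 μg/mL — S
Ampicillin: 0.03 μg/mL is ≤ 0.25 μg/mL — Susceptible
Doxycycline 0.06 μg/mL: ≤ 8 μg/mL → S
Cefazolin: 0.12 μg/mL is ≤ 0.5 μg/mL — S
Nitrofurantoin: 64 μg/mL is ≥ 8 μg/mL ⇒ Resistant
Cefuroxime: 0.25 μg/mL is ≤ 0.5 μg/mL → susceptible
Vancomycin: 128 μg/mL is ≥ 64 μg/mL — resistant
Ceftriaxone 0.12 μg/mL: ≤ 2 μg/mL → Susceptible
Intermediate: 1/10

1 of 10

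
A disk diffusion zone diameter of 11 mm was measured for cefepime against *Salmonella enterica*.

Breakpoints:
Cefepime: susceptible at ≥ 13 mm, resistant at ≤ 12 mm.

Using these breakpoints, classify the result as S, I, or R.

Resistant

Cefepime 11 mm: ≤ 12 mm ⇒ R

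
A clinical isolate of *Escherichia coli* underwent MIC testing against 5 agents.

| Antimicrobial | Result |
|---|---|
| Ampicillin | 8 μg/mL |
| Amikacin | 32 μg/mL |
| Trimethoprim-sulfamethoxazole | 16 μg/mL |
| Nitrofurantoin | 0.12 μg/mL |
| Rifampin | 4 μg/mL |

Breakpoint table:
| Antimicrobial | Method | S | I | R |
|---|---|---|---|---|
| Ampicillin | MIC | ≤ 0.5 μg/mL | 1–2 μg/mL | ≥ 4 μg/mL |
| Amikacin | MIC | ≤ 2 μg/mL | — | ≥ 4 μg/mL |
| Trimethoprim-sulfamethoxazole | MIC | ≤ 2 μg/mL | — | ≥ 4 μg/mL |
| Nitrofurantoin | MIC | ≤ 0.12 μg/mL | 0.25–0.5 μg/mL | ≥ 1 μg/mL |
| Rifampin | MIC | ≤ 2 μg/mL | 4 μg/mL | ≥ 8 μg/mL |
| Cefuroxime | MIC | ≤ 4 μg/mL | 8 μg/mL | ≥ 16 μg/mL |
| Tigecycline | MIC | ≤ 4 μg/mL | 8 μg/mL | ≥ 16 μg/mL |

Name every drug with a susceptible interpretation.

nitrofurantoin

Ampicillin 8 μg/mL: ≥ 4 μg/mL — resistant
Amikacin (32 μg/mL) ≥ 4 μg/mL → Resistant
Trimethoprim-sulfamethoxazole: 16 μg/mL is ≥ 4 μg/mL ⇒ R
Nitrofurantoin 0.12 μg/mL: ≤ 0.12 μg/mL ⇒ Susceptible
Rifampin: 4 μg/mL is = 4 μg/mL — Intermediate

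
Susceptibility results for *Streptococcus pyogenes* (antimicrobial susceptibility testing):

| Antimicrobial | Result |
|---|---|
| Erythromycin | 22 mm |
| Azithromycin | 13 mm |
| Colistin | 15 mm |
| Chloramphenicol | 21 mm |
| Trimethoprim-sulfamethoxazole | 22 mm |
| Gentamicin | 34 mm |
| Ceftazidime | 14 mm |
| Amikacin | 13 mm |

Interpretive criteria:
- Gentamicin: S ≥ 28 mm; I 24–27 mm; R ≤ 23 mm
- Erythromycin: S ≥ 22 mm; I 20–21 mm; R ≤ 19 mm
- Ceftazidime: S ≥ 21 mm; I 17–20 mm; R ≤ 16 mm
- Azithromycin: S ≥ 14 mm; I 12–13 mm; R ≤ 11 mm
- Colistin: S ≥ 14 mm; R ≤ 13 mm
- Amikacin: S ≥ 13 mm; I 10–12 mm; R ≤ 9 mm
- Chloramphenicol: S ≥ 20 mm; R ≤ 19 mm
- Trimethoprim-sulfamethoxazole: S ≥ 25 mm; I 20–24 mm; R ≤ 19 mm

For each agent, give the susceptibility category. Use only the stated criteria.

Erythromycin 22 mm: ≥ 22 mm ⇒ S
Azithromycin (13 mm) in 12–13 mm ⇒ I
Colistin: 15 mm is ≥ 14 mm — susceptible
Chloramphenicol: 21 mm is ≥ 20 mm ⇒ Susceptible
Trimethoprim-sulfamethoxazole: 22 mm is in 20–24 mm — intermediate
Gentamicin: 34 mm is ≥ 28 mm — susceptible
Ceftazidime: 14 mm is ≤ 16 mm → Resistant
Amikacin: 13 mm is ≥ 13 mm — Susceptible

S, I, S, S, I, S, R, S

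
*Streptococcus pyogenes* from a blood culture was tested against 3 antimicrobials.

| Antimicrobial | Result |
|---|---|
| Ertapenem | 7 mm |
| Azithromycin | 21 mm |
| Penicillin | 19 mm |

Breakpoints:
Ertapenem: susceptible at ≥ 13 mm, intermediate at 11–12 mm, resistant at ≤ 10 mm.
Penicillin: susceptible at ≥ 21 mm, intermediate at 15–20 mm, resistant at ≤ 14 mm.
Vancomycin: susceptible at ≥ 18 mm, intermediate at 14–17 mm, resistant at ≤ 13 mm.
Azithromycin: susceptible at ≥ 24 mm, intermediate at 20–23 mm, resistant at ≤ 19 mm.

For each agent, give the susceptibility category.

Ertapenem: 7 mm is ≤ 10 mm — resistant
Azithromycin 21 mm: in 20–23 mm → intermediate
Penicillin (19 mm) in 15–20 mm → Intermediate

R, I, I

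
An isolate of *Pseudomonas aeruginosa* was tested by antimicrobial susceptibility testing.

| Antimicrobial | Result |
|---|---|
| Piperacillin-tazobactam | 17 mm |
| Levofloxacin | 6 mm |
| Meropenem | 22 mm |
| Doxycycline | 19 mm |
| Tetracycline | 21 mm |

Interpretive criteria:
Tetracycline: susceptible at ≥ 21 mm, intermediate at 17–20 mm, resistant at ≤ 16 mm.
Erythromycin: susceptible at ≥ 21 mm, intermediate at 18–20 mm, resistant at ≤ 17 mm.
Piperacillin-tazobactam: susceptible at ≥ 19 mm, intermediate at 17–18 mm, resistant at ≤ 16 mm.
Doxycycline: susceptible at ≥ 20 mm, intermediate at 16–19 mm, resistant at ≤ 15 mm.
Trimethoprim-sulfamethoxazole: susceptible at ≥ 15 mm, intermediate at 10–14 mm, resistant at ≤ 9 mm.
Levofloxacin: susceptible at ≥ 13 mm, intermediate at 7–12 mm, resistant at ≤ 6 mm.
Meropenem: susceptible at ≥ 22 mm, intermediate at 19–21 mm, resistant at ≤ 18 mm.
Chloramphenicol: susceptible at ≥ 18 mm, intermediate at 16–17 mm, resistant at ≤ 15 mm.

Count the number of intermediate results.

2

Piperacillin-tazobactam (17 mm) in 17–18 mm — intermediate
Levofloxacin: 6 mm is ≤ 6 mm → R
Meropenem: 22 mm is ≥ 22 mm ⇒ susceptible
Doxycycline: 19 mm is in 16–19 mm — Intermediate
Tetracycline (21 mm) ≥ 21 mm — susceptible
Intermediate: 2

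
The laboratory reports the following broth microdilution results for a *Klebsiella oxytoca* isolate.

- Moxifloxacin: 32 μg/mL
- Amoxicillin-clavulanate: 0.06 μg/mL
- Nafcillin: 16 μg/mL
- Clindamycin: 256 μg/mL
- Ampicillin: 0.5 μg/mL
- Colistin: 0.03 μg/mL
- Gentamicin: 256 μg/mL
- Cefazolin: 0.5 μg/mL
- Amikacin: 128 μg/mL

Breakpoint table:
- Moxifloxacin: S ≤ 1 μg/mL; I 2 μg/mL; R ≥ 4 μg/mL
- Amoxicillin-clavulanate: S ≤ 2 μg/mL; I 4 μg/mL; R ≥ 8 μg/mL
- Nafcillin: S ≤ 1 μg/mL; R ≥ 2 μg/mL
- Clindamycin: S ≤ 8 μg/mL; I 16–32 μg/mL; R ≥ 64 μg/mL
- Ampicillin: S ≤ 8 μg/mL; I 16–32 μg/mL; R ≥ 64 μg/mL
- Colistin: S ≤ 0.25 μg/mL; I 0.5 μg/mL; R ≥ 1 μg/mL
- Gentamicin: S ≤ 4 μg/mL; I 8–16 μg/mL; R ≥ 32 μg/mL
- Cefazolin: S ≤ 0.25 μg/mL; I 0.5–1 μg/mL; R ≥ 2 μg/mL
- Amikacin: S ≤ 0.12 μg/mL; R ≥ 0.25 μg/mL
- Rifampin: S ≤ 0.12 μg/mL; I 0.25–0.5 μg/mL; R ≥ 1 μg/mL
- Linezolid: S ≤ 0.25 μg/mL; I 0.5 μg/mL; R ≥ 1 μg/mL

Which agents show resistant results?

Moxifloxacin 32 μg/mL: ≥ 4 μg/mL ⇒ R
Amoxicillin-clavulanate (0.06 μg/mL) ≤ 2 μg/mL — Susceptible
Nafcillin (16 μg/mL) ≥ 2 μg/mL — Resistant
Clindamycin: 256 μg/mL is ≥ 64 μg/mL — resistant
Ampicillin (0.5 μg/mL) ≤ 8 μg/mL ⇒ susceptible
Colistin: 0.03 μg/mL is ≤ 0.25 μg/mL — Susceptible
Gentamicin 256 μg/mL: ≥ 32 μg/mL — resistant
Cefazolin (0.5 μg/mL) in 0.5–1 μg/mL — I
Amikacin 128 μg/mL: ≥ 0.25 μg/mL — resistant

moxifloxacin, nafcillin, clindamycin, gentamicin, amikacin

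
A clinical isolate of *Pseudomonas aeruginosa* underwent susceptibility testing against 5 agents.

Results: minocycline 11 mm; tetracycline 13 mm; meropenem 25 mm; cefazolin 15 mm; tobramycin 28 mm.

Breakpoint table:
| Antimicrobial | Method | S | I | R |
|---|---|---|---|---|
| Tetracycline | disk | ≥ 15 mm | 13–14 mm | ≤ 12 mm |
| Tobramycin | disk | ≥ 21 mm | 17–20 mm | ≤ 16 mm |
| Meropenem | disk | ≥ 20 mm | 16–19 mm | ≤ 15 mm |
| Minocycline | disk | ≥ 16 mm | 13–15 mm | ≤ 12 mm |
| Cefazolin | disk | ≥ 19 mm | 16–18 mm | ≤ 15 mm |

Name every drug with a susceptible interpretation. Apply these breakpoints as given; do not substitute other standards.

meropenem, tobramycin

Minocycline: 11 mm is ≤ 12 mm → Resistant
Tetracycline (13 mm) in 13–14 mm → Intermediate
Meropenem (25 mm) ≥ 20 mm ⇒ S
Cefazolin 15 mm: ≤ 15 mm — R
Tobramycin (28 mm) ≥ 21 mm → Susceptible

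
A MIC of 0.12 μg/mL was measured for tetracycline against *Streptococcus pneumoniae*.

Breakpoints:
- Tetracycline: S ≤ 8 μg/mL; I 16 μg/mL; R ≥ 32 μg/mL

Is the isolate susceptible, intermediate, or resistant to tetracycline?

Tetracycline (0.12 μg/mL) ≤ 8 μg/mL — Susceptible

S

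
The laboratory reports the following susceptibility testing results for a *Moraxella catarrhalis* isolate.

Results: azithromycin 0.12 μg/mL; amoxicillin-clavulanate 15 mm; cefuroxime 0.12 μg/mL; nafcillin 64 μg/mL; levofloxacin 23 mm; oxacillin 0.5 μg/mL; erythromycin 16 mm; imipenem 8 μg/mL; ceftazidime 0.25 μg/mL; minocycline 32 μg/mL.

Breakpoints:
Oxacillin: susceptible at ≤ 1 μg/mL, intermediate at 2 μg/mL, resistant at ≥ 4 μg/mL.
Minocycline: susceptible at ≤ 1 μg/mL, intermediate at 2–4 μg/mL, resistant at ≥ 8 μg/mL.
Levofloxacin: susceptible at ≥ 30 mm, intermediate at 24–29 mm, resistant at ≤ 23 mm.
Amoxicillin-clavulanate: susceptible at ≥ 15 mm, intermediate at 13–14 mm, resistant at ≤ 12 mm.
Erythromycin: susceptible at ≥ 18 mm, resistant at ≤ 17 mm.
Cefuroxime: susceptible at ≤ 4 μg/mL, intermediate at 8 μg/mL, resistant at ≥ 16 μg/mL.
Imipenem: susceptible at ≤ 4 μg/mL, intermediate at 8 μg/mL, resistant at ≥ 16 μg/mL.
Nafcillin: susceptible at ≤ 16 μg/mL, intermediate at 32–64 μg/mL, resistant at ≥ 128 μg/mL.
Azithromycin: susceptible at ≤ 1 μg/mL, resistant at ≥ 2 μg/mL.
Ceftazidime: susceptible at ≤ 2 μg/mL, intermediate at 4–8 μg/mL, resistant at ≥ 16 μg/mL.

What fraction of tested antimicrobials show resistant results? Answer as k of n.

3 of 10

Azithromycin 0.12 μg/mL: ≤ 1 μg/mL → susceptible
Amoxicillin-clavulanate 15 mm: ≥ 15 mm ⇒ Susceptible
Cefuroxime 0.12 μg/mL: ≤ 4 μg/mL ⇒ Susceptible
Nafcillin: 64 μg/mL is in 32–64 μg/mL → Intermediate
Levofloxacin (23 mm) ≤ 23 mm ⇒ Resistant
Oxacillin (0.5 μg/mL) ≤ 1 μg/mL ⇒ Susceptible
Erythromycin: 16 mm is ≤ 17 mm — Resistant
Imipenem 8 μg/mL: = 8 μg/mL → Intermediate
Ceftazidime (0.25 μg/mL) ≤ 2 μg/mL → Susceptible
Minocycline: 32 μg/mL is ≥ 8 μg/mL — R
Resistant: 3/10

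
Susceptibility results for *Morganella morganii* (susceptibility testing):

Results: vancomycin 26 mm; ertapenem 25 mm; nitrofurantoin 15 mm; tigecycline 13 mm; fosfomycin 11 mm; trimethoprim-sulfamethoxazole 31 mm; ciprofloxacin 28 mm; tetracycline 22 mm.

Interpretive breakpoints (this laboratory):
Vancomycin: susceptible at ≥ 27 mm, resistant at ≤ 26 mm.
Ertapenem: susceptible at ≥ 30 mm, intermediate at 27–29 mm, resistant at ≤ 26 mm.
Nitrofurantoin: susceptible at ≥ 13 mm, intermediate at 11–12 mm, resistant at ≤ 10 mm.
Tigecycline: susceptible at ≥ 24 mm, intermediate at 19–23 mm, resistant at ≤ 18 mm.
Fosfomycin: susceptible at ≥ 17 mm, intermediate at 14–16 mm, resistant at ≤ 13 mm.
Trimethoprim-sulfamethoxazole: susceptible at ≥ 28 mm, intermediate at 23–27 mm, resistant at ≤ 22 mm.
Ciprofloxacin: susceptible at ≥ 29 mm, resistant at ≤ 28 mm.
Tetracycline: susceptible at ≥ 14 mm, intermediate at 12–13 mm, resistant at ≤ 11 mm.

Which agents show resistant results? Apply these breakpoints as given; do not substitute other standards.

vancomycin, ertapenem, tigecycline, fosfomycin, ciprofloxacin

Vancomycin: 26 mm is ≤ 26 mm — resistant
Ertapenem: 25 mm is ≤ 26 mm → R
Nitrofurantoin 15 mm: ≥ 13 mm ⇒ susceptible
Tigecycline (13 mm) ≤ 18 mm → R
Fosfomycin 11 mm: ≤ 13 mm ⇒ R
Trimethoprim-sulfamethoxazole 31 mm: ≥ 28 mm ⇒ susceptible
Ciprofloxacin (28 mm) ≤ 28 mm → R
Tetracycline: 22 mm is ≥ 14 mm ⇒ S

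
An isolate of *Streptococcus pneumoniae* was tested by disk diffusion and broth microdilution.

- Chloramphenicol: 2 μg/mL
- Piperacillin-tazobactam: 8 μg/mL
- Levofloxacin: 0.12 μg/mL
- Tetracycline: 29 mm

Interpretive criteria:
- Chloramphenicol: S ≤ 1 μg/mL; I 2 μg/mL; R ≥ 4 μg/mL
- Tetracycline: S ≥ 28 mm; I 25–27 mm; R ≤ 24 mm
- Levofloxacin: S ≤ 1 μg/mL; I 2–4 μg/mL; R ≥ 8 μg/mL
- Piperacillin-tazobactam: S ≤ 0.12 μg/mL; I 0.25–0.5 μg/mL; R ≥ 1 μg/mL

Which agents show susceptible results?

levofloxacin, tetracycline

Chloramphenicol: 2 μg/mL is = 2 μg/mL — I
Piperacillin-tazobactam (8 μg/mL) ≥ 1 μg/mL — Resistant
Levofloxacin: 0.12 μg/mL is ≤ 1 μg/mL → Susceptible
Tetracycline (29 mm) ≥ 28 mm → S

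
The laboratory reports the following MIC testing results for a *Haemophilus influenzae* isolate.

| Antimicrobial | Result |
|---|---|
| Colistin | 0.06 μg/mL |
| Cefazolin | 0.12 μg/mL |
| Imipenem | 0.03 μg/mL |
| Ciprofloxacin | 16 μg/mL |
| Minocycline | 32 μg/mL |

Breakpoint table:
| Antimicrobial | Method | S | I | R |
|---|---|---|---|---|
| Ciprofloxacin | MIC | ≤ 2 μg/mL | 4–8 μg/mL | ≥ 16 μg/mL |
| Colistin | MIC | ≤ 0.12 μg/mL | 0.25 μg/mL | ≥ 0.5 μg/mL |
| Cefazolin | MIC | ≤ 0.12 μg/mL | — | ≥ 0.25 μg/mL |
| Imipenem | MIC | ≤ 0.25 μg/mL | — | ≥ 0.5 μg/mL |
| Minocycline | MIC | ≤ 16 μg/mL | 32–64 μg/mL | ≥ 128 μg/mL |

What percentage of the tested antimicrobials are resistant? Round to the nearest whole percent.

Colistin 0.06 μg/mL: ≤ 0.12 μg/mL → Susceptible
Cefazolin: 0.12 μg/mL is ≤ 0.12 μg/mL — Susceptible
Imipenem: 0.03 μg/mL is ≤ 0.25 μg/mL → Susceptible
Ciprofloxacin 16 μg/mL: ≥ 16 μg/mL — R
Minocycline (32 μg/mL) in 32–64 μg/mL — Intermediate
Resistant: 1/5

20%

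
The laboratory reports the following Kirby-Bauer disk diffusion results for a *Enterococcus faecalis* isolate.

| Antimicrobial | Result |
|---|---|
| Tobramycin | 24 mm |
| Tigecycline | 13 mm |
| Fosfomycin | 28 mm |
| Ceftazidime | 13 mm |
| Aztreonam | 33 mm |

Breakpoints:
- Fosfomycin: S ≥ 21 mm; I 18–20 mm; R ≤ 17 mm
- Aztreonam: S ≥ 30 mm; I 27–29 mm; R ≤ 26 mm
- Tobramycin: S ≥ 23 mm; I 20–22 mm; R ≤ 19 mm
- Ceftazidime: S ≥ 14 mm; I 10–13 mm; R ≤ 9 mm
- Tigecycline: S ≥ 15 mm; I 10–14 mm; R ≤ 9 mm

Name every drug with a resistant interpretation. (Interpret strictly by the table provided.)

Tobramycin 24 mm: ≥ 23 mm — S
Tigecycline (13 mm) in 10–14 mm → Intermediate
Fosfomycin: 28 mm is ≥ 21 mm — S
Ceftazidime 13 mm: in 10–13 mm → intermediate
Aztreonam (33 mm) ≥ 30 mm ⇒ susceptible

none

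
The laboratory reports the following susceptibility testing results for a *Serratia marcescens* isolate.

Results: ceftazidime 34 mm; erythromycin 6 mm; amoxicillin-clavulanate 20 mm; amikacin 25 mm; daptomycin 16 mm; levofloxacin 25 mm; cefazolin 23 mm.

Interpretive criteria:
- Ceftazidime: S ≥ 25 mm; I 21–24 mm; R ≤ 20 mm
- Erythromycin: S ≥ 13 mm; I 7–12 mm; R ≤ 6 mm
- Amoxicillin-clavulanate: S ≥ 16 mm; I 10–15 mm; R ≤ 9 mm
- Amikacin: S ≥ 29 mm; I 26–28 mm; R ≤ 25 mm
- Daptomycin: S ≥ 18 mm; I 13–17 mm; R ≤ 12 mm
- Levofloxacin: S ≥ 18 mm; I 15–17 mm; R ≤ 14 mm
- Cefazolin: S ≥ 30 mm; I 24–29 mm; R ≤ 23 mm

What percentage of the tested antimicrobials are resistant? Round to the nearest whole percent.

Ceftazidime: 34 mm is ≥ 25 mm → susceptible
Erythromycin: 6 mm is ≤ 6 mm → Resistant
Amoxicillin-clavulanate: 20 mm is ≥ 16 mm → S
Amikacin (25 mm) ≤ 25 mm — R
Daptomycin: 16 mm is in 13–17 mm — Intermediate
Levofloxacin (25 mm) ≥ 18 mm — susceptible
Cefazolin: 23 mm is ≤ 23 mm → R
Resistant: 3/7

43%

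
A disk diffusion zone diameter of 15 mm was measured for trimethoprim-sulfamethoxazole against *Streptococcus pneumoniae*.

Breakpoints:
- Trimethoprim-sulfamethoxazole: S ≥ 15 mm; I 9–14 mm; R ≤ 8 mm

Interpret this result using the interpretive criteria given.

S

Trimethoprim-sulfamethoxazole (15 mm) ≥ 15 mm — S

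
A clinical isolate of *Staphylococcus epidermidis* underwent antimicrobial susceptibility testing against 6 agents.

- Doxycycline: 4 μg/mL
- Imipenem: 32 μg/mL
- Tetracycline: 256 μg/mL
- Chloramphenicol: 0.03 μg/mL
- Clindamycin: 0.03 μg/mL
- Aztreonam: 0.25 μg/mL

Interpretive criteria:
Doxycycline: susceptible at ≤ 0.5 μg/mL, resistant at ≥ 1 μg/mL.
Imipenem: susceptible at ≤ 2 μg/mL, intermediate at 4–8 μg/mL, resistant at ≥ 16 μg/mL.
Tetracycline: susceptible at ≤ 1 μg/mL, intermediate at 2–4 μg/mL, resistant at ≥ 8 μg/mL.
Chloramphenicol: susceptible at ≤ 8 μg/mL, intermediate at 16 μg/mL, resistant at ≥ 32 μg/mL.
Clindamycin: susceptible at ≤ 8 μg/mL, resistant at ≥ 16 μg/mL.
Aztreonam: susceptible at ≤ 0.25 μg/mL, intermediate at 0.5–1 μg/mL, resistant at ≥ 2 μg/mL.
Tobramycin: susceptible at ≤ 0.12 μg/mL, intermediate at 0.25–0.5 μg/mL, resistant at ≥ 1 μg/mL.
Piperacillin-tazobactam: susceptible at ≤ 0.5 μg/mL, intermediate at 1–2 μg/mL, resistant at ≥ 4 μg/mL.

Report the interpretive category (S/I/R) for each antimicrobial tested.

R, R, R, S, S, S

Doxycycline: 4 μg/mL is ≥ 1 μg/mL — resistant
Imipenem (32 μg/mL) ≥ 16 μg/mL → R
Tetracycline 256 μg/mL: ≥ 8 μg/mL — Resistant
Chloramphenicol (0.03 μg/mL) ≤ 8 μg/mL ⇒ susceptible
Clindamycin: 0.03 μg/mL is ≤ 8 μg/mL → S
Aztreonam 0.25 μg/mL: ≤ 0.25 μg/mL — susceptible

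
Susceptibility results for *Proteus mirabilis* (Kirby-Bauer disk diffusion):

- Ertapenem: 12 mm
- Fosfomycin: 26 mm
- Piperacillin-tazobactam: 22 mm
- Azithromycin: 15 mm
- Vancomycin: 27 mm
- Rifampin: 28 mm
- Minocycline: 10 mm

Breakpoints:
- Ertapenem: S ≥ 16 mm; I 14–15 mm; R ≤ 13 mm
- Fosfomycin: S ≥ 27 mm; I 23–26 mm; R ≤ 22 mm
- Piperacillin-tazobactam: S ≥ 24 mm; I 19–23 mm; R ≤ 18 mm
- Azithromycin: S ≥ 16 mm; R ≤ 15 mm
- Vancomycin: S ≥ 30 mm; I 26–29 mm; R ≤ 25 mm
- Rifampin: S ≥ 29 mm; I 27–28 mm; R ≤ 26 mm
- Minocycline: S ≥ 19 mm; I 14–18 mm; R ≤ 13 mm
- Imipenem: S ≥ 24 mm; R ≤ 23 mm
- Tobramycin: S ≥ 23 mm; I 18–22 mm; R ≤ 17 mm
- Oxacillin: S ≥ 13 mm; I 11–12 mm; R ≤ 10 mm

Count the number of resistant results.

3

Ertapenem (12 mm) ≤ 13 mm ⇒ resistant
Fosfomycin 26 mm: in 23–26 mm ⇒ intermediate
Piperacillin-tazobactam 22 mm: in 19–23 mm ⇒ intermediate
Azithromycin 15 mm: ≤ 15 mm — R
Vancomycin: 27 mm is in 26–29 mm → intermediate
Rifampin: 28 mm is in 27–28 mm ⇒ Intermediate
Minocycline (10 mm) ≤ 13 mm ⇒ resistant
Resistant: 3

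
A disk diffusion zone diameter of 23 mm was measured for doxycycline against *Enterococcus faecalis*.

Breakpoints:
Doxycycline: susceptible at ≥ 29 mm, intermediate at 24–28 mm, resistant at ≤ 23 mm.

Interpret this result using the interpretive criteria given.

R

Doxycycline (23 mm) ≤ 23 mm ⇒ Resistant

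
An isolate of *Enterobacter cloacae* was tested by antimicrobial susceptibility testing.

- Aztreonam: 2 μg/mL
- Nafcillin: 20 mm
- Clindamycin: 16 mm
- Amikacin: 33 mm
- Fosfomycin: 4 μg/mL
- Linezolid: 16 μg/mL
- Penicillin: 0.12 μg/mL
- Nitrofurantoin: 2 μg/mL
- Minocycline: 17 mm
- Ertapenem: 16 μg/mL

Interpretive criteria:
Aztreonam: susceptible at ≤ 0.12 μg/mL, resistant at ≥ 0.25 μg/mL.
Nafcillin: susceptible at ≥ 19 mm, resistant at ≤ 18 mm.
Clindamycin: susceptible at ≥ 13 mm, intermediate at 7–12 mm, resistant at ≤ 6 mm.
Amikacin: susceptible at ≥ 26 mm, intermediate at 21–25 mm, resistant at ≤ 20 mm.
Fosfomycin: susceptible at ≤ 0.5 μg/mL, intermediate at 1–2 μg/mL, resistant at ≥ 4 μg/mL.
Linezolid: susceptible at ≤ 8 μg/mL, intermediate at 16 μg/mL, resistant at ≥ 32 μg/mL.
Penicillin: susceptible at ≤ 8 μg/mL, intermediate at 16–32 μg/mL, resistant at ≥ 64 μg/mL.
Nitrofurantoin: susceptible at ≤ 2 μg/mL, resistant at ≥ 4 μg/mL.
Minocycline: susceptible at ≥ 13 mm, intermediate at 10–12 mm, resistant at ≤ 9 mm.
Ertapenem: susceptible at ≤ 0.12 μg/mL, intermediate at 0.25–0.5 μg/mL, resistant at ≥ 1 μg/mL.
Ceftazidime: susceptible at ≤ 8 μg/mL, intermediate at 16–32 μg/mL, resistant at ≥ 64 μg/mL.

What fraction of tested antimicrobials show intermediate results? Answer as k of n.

1 of 10

Aztreonam: 2 μg/mL is ≥ 0.25 μg/mL — resistant
Nafcillin 20 mm: ≥ 19 mm — Susceptible
Clindamycin (16 mm) ≥ 13 mm → Susceptible
Amikacin: 33 mm is ≥ 26 mm → susceptible
Fosfomycin: 4 μg/mL is ≥ 4 μg/mL → resistant
Linezolid: 16 μg/mL is = 16 μg/mL ⇒ Intermediate
Penicillin (0.12 μg/mL) ≤ 8 μg/mL — Susceptible
Nitrofurantoin (2 μg/mL) ≤ 2 μg/mL ⇒ S
Minocycline: 17 mm is ≥ 13 mm ⇒ susceptible
Ertapenem (16 μg/mL) ≥ 1 μg/mL → R
Intermediate: 1/10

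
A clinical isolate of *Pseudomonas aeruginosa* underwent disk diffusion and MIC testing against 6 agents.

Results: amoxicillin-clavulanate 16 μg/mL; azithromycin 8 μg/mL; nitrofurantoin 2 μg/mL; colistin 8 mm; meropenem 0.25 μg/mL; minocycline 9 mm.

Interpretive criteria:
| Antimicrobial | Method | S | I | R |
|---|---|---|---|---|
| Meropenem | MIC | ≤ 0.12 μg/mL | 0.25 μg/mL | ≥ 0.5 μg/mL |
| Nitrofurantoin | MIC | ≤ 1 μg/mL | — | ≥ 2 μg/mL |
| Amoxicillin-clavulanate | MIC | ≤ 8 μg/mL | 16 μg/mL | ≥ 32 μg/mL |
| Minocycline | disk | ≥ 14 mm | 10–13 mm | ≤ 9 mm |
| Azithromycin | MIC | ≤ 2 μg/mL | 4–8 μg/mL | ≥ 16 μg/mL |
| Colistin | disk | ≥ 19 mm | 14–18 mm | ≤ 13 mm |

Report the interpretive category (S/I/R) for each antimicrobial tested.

Amoxicillin-clavulanate 16 μg/mL: = 16 μg/mL — intermediate
Azithromycin: 8 μg/mL is in 4–8 μg/mL — Intermediate
Nitrofurantoin 2 μg/mL: ≥ 2 μg/mL ⇒ resistant
Colistin 8 mm: ≤ 13 mm — resistant
Meropenem: 0.25 μg/mL is = 0.25 μg/mL ⇒ intermediate
Minocycline: 9 mm is ≤ 9 mm → resistant

I, I, R, R, I, R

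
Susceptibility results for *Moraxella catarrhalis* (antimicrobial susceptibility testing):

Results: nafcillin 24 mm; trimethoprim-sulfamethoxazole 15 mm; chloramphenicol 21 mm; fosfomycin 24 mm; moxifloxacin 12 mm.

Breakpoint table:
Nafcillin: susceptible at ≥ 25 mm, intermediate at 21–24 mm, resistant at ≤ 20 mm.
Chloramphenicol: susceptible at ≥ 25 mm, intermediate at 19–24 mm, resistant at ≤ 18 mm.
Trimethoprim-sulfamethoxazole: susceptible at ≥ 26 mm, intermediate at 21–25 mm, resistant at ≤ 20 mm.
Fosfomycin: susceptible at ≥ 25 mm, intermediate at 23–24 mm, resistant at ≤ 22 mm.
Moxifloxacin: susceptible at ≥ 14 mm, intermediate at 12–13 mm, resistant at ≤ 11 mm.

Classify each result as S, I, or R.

Nafcillin: 24 mm is in 21–24 mm → Intermediate
Trimethoprim-sulfamethoxazole (15 mm) ≤ 20 mm ⇒ R
Chloramphenicol 21 mm: in 19–24 mm — I
Fosfomycin (24 mm) in 23–24 mm → intermediate
Moxifloxacin (12 mm) in 12–13 mm ⇒ I

I, R, I, I, I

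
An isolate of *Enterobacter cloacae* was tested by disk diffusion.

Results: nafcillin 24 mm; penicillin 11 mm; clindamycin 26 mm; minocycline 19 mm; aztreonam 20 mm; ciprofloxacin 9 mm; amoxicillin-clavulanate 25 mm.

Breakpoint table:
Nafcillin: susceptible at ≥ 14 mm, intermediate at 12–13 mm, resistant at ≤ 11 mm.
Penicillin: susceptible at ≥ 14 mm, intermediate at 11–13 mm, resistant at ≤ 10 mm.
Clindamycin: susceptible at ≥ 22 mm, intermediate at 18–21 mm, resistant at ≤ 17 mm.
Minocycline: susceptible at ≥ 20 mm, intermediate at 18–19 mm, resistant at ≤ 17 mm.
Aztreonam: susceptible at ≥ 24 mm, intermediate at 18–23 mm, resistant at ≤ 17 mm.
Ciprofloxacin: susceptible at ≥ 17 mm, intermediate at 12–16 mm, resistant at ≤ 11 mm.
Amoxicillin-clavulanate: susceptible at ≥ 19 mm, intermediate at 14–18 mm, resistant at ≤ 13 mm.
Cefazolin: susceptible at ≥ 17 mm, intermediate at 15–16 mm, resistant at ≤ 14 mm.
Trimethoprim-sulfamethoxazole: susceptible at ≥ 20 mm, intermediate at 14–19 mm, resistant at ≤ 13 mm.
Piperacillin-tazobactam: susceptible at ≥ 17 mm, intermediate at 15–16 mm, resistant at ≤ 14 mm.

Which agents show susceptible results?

nafcillin, clindamycin, amoxicillin-clavulanate

Nafcillin 24 mm: ≥ 14 mm → S
Penicillin 11 mm: in 11–13 mm — I
Clindamycin (26 mm) ≥ 22 mm — S
Minocycline 19 mm: in 18–19 mm — I
Aztreonam 20 mm: in 18–23 mm ⇒ Intermediate
Ciprofloxacin (9 mm) ≤ 11 mm ⇒ R
Amoxicillin-clavulanate 25 mm: ≥ 19 mm ⇒ susceptible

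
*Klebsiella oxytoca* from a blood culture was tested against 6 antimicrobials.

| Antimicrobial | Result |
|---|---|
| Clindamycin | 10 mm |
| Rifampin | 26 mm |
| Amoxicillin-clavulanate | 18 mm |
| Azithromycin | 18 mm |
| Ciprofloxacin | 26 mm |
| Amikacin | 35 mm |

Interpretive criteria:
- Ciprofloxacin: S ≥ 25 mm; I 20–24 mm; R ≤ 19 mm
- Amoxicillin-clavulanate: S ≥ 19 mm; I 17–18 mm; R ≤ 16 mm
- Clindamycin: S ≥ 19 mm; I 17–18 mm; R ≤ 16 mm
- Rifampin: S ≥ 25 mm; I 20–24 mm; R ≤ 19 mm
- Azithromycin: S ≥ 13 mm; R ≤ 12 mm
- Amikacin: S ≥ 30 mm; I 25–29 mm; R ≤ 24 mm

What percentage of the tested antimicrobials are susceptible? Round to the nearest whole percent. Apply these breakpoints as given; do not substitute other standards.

Clindamycin 10 mm: ≤ 16 mm → resistant
Rifampin 26 mm: ≥ 25 mm ⇒ Susceptible
Amoxicillin-clavulanate 18 mm: in 17–18 mm — Intermediate
Azithromycin 18 mm: ≥ 13 mm → susceptible
Ciprofloxacin (26 mm) ≥ 25 mm → susceptible
Amikacin 35 mm: ≥ 30 mm — susceptible
Susceptible: 4/6

67%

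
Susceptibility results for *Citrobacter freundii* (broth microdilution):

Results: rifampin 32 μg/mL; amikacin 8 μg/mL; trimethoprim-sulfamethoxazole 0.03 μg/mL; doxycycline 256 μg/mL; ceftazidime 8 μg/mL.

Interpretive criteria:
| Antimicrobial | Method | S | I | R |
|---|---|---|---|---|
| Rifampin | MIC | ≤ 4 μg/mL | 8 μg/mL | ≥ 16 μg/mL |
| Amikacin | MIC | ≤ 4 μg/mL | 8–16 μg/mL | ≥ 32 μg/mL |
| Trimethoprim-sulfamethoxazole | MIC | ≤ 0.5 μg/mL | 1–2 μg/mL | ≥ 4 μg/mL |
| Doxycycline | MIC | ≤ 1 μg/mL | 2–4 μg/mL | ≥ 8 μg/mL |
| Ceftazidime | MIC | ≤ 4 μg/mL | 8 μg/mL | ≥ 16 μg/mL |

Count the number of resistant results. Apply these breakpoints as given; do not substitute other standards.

2

Rifampin: 32 μg/mL is ≥ 16 μg/mL → resistant
Amikacin 8 μg/mL: in 8–16 μg/mL → Intermediate
Trimethoprim-sulfamethoxazole 0.03 μg/mL: ≤ 0.5 μg/mL ⇒ Susceptible
Doxycycline (256 μg/mL) ≥ 8 μg/mL ⇒ resistant
Ceftazidime: 8 μg/mL is = 8 μg/mL — I
Resistant: 2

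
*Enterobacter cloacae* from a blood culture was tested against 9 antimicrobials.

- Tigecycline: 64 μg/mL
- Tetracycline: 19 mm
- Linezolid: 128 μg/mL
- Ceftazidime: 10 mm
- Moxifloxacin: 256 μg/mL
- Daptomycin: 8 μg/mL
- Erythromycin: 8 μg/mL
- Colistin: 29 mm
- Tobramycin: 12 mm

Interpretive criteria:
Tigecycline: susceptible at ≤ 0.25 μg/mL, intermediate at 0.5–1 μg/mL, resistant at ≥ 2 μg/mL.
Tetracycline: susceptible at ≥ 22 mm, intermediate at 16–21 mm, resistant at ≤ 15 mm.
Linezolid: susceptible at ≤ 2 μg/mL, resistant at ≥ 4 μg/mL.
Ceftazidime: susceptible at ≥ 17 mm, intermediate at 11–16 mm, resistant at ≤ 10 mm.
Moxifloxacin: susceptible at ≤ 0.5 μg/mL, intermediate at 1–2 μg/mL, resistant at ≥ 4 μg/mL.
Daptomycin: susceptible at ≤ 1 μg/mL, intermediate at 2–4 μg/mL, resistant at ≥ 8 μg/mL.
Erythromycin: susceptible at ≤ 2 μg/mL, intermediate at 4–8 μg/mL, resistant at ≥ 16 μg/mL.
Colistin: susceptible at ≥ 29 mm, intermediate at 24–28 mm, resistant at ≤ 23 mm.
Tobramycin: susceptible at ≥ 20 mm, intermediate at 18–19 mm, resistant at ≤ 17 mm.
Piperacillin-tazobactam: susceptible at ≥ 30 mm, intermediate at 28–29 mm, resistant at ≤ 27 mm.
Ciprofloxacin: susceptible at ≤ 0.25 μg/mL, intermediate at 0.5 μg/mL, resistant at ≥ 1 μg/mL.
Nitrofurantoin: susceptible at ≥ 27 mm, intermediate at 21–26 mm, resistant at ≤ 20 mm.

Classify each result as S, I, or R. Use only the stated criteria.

R, I, R, R, R, R, I, S, R

Tigecycline: 64 μg/mL is ≥ 2 μg/mL → R
Tetracycline: 19 mm is in 16–21 mm — Intermediate
Linezolid: 128 μg/mL is ≥ 4 μg/mL → resistant
Ceftazidime (10 mm) ≤ 10 mm — resistant
Moxifloxacin 256 μg/mL: ≥ 4 μg/mL → R
Daptomycin 8 μg/mL: ≥ 8 μg/mL — R
Erythromycin: 8 μg/mL is in 4–8 μg/mL ⇒ I
Colistin 29 mm: ≥ 29 mm — susceptible
Tobramycin 12 mm: ≤ 17 mm → R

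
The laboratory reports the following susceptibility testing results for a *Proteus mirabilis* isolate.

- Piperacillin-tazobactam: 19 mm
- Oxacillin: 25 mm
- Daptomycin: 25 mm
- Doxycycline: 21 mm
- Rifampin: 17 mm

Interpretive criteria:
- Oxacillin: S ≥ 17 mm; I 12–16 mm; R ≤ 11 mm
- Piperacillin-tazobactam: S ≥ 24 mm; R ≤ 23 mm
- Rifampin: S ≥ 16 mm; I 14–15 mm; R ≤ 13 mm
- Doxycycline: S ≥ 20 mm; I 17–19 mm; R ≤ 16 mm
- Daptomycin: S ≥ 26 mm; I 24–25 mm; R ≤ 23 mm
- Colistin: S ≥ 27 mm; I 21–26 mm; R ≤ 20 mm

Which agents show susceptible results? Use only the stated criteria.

oxacillin, doxycycline, rifampin

Piperacillin-tazobactam: 19 mm is ≤ 23 mm — resistant
Oxacillin (25 mm) ≥ 17 mm ⇒ susceptible
Daptomycin (25 mm) in 24–25 mm ⇒ intermediate
Doxycycline 21 mm: ≥ 20 mm → Susceptible
Rifampin 17 mm: ≥ 16 mm → susceptible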